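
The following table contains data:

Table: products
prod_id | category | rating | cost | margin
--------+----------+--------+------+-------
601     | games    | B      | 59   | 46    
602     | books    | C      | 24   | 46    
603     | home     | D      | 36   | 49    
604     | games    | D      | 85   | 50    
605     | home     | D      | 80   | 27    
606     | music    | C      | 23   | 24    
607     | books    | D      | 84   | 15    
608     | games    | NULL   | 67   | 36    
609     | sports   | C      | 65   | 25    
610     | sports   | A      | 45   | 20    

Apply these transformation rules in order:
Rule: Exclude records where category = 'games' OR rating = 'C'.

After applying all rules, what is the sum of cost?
245

Step 1: Find records where category = 'games' OR rating = 'C'
Step 2: 6 records match, summing to 323
Step 3: Original sum: 568
Step 4: Remaining sum = 568 - 323 = 245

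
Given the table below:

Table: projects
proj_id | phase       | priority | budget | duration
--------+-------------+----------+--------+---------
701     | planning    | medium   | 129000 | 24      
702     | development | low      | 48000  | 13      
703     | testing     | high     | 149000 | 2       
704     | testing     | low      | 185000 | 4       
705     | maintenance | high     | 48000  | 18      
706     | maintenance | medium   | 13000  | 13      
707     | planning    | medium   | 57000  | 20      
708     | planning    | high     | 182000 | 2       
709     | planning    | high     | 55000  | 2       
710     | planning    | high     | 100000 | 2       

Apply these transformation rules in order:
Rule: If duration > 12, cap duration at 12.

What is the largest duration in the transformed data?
12

Step 1: Original maximum duration = 24
Step 2: Apply cap at 12
Step 3: 5 records had duration > 12 and were capped
Step 4: Maximum after transformation = 12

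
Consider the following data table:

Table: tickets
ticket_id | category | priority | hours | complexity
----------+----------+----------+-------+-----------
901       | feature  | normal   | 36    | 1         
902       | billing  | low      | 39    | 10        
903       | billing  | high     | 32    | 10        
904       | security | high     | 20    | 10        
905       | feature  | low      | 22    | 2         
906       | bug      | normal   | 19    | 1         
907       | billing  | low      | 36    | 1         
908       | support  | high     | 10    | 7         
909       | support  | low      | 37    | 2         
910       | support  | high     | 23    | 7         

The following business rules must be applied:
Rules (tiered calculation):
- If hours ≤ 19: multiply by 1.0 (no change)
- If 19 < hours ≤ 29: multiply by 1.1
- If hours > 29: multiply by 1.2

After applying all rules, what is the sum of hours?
316.5

Step 1: Tier 1 (hours ≤ 19): 2 records, sum = 29 × 1.0 = 29.0
Step 2: Tier 2 (19 < hours ≤ 29): 3 records, sum = 65 × 1.1 = 71.5
Step 3: Tier 3 (hours > 29): 5 records, sum = 180 × 1.2 = 216.0
Step 4: Final sum = 29.0 + 71.5 + 216.0 = 316.5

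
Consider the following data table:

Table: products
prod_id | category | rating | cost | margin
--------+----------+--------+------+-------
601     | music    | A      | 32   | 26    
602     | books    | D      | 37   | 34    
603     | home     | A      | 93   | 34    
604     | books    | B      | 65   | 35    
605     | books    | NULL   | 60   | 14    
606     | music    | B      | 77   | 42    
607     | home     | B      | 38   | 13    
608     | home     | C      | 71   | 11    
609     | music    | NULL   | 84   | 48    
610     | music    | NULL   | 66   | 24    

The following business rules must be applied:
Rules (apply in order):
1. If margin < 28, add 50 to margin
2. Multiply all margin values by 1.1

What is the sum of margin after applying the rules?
584.1

Step 1: Apply Rule 1 - Add 50 to records with margin < 28
  - 5 records affected: 88 + (5 × 50) = 338
  - Unaffected records: 193
  - Sum after Rule 1: 531
Step 2: Apply Rule 2 - Multiply all by 1.1
  - 531 × 1.1 = 584.1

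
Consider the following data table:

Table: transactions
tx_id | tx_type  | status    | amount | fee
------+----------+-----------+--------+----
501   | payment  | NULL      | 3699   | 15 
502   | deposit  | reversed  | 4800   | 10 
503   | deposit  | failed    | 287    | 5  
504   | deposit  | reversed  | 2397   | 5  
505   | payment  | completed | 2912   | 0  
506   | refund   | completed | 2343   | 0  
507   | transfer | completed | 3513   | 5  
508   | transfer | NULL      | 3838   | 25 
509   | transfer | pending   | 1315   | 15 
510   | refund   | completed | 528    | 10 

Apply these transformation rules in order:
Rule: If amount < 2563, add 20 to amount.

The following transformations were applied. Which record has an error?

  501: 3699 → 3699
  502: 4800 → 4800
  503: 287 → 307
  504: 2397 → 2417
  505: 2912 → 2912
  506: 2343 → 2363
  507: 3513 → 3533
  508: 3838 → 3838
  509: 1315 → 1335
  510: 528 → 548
Record 507 has an error. The correct transformed value should be 3513, not 3533.

Step 1: Check each record against the rule
Step 2: Record 507 has amount = 3513
Step 3: Since 3513 >= 2563, the bonus should not have been applied
Step 4: Correct value = 3513, but claimed value = 3533
Conclusion: Record 507 has the error.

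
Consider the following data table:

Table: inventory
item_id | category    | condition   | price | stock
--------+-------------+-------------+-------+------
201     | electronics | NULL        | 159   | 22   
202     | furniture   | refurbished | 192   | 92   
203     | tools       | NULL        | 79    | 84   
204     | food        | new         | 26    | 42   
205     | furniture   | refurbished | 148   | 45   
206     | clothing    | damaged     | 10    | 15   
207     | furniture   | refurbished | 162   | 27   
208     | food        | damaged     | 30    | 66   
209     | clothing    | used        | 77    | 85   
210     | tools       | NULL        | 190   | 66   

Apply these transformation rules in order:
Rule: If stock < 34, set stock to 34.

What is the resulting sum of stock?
582

Step 1: 3 records have stock < 34
Step 2: These records originally summed to 64
Step 3: After setting to minimum: 3 × 34 = 102
Step 4: Unaffected records sum: 480
Step 5: Final sum = 102 + 480 = 582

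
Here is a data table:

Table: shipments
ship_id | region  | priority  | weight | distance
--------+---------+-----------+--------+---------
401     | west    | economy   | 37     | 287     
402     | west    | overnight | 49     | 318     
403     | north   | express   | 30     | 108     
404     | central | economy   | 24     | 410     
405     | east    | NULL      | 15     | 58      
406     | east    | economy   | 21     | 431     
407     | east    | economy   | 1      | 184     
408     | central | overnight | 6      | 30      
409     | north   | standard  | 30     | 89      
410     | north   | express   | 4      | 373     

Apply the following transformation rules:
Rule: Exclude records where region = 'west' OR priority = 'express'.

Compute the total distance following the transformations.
1202

Step 1: Find records where region = 'west' OR priority = 'express'
Step 2: 4 records match, summing to 1086
Step 3: Original sum: 2288
Step 4: Remaining sum = 2288 - 1086 = 1202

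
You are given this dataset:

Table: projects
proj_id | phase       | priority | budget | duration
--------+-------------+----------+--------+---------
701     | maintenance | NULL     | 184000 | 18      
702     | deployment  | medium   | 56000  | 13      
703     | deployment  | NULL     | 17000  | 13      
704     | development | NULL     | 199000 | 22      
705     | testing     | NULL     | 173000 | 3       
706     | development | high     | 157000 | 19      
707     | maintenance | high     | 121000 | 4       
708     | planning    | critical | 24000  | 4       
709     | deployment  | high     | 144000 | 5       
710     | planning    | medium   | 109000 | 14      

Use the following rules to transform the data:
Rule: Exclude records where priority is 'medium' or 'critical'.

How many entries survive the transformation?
7

Step 1: Count records to exclude
  - 2 (medium) + 1 (critical) = 3 records
Step 2: Total records: 10
Step 3: Remaining = 10 - 3 = 7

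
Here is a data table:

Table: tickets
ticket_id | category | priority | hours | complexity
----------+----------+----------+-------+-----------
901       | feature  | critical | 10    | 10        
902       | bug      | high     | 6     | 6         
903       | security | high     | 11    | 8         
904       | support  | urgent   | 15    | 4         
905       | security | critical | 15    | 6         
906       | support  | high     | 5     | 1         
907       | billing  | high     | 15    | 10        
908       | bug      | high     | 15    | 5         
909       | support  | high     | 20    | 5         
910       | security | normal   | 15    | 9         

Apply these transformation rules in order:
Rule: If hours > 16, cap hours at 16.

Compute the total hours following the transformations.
123

Step 1: 1 records have hours > 16
Step 2: These records originally summed to 20
Step 3: After capping: 1 × 16 = 16
Step 4: Unaffected records sum: 107
Step 5: Final sum = 16 + 107 = 123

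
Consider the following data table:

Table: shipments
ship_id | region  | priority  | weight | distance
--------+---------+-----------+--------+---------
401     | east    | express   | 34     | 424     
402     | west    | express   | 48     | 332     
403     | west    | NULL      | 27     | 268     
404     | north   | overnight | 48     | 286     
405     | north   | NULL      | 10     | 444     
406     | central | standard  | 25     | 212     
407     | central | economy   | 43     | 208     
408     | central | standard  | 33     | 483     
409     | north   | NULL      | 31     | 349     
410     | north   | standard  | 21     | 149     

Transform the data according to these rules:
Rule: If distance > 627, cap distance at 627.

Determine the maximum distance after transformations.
483

Step 1: Original maximum distance = 483
Step 2: Check cap of 627 against maximum
Step 3: No records exceed the cap (max 483 <= cap 627), so no capping applies
Step 4: Maximum after transformation = 483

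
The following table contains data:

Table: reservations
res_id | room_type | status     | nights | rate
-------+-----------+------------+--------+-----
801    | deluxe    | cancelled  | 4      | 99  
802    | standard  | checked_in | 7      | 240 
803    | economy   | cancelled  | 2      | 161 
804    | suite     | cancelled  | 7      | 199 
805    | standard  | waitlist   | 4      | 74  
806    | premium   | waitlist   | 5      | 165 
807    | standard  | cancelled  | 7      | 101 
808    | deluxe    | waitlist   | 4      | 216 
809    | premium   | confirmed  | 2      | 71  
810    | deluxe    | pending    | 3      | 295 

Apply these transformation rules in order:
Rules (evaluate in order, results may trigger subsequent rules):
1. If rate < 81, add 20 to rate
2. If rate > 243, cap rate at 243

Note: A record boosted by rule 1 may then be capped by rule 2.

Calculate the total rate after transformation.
1609

Step 1: Apply rule 1 to records with rate < 81
  - 2 records get bonus of 20
  - Of these, 0 records then exceed 243 and get capped
Step 2: Apply rule 2 to records with rate > 243
  - 1 records (original) are capped
Step 3: Calculate final sum = 1609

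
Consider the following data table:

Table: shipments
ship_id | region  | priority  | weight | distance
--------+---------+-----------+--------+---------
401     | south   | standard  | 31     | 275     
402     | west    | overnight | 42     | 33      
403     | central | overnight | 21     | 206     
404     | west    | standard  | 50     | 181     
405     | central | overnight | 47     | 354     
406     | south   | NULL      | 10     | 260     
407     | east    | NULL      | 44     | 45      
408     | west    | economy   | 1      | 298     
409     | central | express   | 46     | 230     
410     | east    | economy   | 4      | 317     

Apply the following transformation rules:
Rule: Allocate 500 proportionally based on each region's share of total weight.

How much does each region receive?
central: 192.57, east: 81.08, south: 69.26, west: 157.09

Step 1: Calculate total weight = 296
Step 2: Calculate each region's proportion:
  central: 114/296 = 38.51% → 192.57
  east: 48/296 = 16.22% → 81.08
  south: 41/296 = 13.85% → 69.26
  west: 93/296 = 31.42% → 157.09
Step 3: Verify: sum of allocations ≈ 500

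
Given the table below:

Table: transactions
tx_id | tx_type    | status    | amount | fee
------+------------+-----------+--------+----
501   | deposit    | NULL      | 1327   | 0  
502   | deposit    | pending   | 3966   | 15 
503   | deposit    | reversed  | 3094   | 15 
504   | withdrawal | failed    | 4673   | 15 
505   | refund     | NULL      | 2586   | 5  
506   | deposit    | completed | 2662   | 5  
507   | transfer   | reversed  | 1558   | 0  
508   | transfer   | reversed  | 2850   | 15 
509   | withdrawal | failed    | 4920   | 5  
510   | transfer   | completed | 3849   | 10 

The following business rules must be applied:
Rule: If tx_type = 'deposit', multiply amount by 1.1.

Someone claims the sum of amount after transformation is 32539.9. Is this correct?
No, the correct result is 32589.9.

Step 1: Calculate the correct sum after transformation
Step 2: Apply multiplier 1.1 to records where tx_type = 'deposit'
Step 3: Correct result = 32589.9
Step 4: Claimed result = 32539.9
Step 5: 32589.9 ≠ 32539.9
Conclusion: The claimed result is incorrect. The correct answer is 32589.9.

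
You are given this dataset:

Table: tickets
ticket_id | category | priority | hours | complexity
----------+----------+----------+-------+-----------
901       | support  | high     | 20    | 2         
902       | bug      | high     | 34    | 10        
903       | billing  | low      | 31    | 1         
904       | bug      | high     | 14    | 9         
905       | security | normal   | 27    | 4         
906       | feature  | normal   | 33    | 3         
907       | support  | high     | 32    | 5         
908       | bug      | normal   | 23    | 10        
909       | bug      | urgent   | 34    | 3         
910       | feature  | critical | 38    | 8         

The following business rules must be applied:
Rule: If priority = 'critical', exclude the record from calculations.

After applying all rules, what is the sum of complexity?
47

Step 1: Identify records where priority = 'critical'
Step 2: The excluded records sum to 8
Step 3: Original total complexity = 55
Step 4: Remaining total = 55 - 8 = 47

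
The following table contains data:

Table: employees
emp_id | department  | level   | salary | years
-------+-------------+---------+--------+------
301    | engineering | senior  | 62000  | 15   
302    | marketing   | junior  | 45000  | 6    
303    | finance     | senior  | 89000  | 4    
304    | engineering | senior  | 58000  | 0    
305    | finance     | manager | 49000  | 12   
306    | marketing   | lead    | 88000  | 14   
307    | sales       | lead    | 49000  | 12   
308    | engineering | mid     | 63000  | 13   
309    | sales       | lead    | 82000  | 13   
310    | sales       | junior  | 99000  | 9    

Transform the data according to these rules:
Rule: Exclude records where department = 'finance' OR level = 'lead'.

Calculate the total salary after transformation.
327000

Step 1: Find records where department = 'finance' OR level = 'lead'
Step 2: 5 records match, summing to 357000
Step 3: Original sum: 684000
Step 4: Remaining sum = 684000 - 357000 = 327000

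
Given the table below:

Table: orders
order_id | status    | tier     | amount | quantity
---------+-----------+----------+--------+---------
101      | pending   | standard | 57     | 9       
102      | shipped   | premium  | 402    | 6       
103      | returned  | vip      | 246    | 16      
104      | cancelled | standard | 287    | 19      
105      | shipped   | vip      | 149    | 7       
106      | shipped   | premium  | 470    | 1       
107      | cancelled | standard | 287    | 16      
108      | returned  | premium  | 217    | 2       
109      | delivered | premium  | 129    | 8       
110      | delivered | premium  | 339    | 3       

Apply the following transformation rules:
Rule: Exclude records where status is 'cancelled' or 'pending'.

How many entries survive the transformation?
7

Step 1: Count records to exclude
  - 2 (cancelled) + 1 (pending) = 3 records
Step 2: Total records: 10
Step 3: Remaining = 10 - 3 = 7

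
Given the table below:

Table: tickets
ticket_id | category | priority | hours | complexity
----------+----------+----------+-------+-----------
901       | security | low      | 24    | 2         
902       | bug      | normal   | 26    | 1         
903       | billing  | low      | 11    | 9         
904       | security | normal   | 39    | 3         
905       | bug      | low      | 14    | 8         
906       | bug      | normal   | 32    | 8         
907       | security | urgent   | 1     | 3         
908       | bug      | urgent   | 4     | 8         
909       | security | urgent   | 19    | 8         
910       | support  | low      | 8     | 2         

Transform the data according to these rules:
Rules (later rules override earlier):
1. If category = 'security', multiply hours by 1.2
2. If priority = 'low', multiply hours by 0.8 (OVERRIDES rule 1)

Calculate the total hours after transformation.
178.4

Step 1: Rule 2 takes priority for records with priority = 'low'
  - 4 records: 57 × 0.8 = 45.6
Step 2: Rule 1 applies to remaining records with category = 'security'
  - 3 records: 59 × 1.2 = 70.8
Step 3: Other records unchanged: 62
Step 4: Final sum = 45.6 + 70.8 + 62 = 178.4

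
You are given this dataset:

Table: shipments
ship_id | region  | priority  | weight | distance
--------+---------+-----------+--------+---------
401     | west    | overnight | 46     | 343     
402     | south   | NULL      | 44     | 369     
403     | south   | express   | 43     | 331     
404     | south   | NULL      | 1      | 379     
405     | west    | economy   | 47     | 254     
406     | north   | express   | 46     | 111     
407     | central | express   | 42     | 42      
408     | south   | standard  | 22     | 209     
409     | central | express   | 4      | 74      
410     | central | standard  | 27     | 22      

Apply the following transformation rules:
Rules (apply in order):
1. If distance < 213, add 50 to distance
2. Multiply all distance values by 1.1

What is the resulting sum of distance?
2622.4

Step 1: Apply Rule 1 - Add 50 to records with distance < 213
  - 5 records affected: 458 + (5 × 50) = 708
  - Unaffected records: 1676
  - Sum after Rule 1: 2384
Step 2: Apply Rule 2 - Multiply all by 1.1
  - 2384 × 1.1 = 2622.4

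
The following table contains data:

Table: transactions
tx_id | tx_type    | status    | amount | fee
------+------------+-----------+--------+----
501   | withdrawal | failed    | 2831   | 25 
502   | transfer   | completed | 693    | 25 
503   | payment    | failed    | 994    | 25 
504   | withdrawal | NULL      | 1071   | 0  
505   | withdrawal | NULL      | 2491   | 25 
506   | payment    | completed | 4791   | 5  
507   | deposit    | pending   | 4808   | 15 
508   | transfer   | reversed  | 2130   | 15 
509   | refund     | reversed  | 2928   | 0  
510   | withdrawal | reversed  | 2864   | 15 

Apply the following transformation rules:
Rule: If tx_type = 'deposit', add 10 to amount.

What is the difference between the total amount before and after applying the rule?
10

Step 1: Original sum of amount = 25601
Step 2: 1 records have tx_type = 'deposit'
Step 3: Each affected record changes by 10
Step 4: Total change = 1 × 10 = 10
Step 5: New sum = 25601 + 10 = 25611
Step 6: Difference = |25611 - 25601| = 10
        (Sum increased by 10)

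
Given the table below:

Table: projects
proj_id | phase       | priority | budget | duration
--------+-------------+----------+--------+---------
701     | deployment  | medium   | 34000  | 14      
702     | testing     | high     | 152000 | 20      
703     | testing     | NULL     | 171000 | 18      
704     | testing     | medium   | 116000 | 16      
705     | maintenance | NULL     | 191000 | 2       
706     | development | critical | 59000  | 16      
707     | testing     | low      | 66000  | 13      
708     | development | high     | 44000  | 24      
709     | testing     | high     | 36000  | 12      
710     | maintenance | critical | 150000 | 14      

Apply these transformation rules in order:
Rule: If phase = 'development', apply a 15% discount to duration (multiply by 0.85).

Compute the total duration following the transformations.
143.0

Step 1: Records with phase = 'development' have total duration = 40
Step 2: Apply multiplier: 40 × 0.85 = 34.0
Step 3: Other records total: 109
Step 4: Final sum = 34.0 + 109 = 143.0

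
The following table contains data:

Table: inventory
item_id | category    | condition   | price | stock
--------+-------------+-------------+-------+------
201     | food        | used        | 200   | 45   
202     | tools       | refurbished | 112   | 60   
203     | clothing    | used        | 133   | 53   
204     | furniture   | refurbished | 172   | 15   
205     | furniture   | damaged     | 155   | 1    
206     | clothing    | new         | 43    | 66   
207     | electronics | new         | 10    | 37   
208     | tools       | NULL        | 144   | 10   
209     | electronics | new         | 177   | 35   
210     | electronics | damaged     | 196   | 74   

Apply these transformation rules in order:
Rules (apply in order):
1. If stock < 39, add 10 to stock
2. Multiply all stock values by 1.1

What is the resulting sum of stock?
490.6

Step 1: Apply Rule 1 - Add 10 to records with stock < 39
  - 5 records affected: 98 + (5 × 10) = 148
  - Unaffected records: 298
  - Sum after Rule 1: 446
Step 2: Apply Rule 2 - Multiply all by 1.1
  - 446 × 1.1 = 490.6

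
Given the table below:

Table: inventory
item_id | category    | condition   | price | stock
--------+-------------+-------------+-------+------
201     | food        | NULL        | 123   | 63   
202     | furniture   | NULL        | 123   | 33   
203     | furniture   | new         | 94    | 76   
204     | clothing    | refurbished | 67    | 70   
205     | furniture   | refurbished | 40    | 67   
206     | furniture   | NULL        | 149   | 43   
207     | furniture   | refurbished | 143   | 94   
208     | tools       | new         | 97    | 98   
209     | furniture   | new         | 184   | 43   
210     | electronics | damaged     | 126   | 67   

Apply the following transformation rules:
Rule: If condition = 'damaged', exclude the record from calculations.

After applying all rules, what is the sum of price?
1020

Step 1: Identify records where condition = 'damaged'
Step 2: The excluded records sum to 126
Step 3: Original total price = 1146
Step 4: Remaining total = 1146 - 126 = 1020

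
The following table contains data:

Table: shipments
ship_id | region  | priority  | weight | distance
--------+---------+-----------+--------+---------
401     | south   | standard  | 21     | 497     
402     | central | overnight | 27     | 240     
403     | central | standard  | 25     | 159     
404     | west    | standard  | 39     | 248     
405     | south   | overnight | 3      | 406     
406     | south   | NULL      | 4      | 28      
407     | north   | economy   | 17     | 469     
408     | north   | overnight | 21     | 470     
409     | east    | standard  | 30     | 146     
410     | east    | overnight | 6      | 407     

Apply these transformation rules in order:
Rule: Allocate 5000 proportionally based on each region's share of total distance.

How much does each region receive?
central: 649.84, east: 900.65, north: 1529.32, south: 1516.29, west: 403.91

Step 1: Calculate total distance = 3070
Step 2: Calculate each region's proportion:
  central: 399/3070 = 13.00% → 649.84
  east: 553/3070 = 18.01% → 900.65
  north: 939/3070 = 30.59% → 1529.32
  south: 931/3070 = 30.33% → 1516.29
  west: 248/3070 = 8.08% → 403.91
Step 3: Verify: sum of allocations ≈ 5000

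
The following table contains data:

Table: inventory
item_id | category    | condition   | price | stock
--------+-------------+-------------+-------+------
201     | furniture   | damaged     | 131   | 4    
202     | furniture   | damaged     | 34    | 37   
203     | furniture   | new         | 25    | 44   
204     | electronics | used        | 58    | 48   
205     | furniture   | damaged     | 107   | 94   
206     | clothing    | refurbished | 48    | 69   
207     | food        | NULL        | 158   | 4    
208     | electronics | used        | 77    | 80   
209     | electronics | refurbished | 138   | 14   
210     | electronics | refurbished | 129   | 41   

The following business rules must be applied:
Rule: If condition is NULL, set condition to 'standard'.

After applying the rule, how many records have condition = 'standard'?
1

Step 1: Count records where condition IS NULL
Step 2: Found 1 records with NULL condition
Step 3: These records will have condition set to 'standard'
Step 4: Records already having condition = 'standard': 0
Step 5: Answer: 1 + 0 = 1 records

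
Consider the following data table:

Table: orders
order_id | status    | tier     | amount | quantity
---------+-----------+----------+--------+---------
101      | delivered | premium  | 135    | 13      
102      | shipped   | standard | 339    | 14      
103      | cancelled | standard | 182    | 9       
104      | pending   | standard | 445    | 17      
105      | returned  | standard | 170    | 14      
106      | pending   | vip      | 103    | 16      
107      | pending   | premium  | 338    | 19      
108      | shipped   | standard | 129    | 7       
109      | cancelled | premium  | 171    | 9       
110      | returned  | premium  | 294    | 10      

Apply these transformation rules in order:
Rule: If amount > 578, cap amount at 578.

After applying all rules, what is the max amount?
445

Step 1: Original maximum amount = 445
Step 2: Check cap of 578 against maximum
Step 3: No records exceed the cap (max 445 <= cap 578), so no capping applies
Step 4: Maximum after transformation = 445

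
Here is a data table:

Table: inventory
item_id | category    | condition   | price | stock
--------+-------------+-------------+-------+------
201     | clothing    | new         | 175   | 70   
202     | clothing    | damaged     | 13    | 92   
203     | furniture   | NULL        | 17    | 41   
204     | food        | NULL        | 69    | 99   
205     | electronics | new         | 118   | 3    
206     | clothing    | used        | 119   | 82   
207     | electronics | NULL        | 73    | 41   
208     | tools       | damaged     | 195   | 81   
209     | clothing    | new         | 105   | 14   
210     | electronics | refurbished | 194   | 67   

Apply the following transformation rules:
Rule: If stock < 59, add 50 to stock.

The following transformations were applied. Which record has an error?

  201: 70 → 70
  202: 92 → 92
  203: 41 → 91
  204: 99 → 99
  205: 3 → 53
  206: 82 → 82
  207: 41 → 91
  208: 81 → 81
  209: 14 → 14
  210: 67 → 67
Record 209 has an error. The correct transformed value should be 64, not 14.

Step 1: Check each record against the rule
Step 2: Record 209 has stock = 14
Step 3: Since 14 < 59, the bonus should have been applied
Step 4: Correct value = 64, but claimed value = 14
Conclusion: Record 209 has the error.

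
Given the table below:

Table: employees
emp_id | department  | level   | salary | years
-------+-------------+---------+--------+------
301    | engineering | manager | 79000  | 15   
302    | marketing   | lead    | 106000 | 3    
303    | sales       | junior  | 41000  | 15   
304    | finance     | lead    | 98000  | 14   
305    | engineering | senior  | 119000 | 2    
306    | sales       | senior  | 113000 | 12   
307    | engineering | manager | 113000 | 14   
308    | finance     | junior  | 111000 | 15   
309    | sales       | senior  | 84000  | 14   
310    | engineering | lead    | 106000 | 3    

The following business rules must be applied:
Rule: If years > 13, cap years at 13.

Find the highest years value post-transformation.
13

Step 1: Original maximum years = 15
Step 2: Apply cap at 13
Step 3: 6 records had years > 13 and were capped
Step 4: Maximum after transformation = 13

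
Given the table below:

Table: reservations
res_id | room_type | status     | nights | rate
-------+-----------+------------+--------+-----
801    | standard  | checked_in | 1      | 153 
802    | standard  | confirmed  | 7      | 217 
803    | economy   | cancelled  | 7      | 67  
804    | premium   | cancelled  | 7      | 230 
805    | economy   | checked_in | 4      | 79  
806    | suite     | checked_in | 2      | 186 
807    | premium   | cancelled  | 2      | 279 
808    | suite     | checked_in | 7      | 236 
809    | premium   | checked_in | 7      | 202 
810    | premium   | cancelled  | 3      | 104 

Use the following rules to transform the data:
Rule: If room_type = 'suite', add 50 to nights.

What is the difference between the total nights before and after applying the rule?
100

Step 1: Original sum of nights = 47
Step 2: 2 records have room_type = 'suite'
Step 3: Each affected record changes by 50
Step 4: Total change = 2 × 50 = 100
Step 5: New sum = 47 + 100 = 147
Step 6: Difference = |147 - 47| = 100
        (Sum increased by 100)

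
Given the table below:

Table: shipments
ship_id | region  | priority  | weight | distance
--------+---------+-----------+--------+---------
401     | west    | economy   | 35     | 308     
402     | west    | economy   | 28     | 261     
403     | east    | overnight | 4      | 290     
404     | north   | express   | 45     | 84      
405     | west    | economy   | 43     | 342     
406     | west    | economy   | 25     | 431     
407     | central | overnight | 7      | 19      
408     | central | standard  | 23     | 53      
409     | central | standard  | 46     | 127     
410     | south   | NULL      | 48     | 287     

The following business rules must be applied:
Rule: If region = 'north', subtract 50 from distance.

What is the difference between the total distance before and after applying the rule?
50

Step 1: Original sum of distance = 2202
Step 2: 1 records have region = 'north'
Step 3: Each affected record changes by -50
Step 4: Total change = 1 × -50 = -50
Step 5: New sum = 2202 + -50 = 2152
Step 6: Difference = |2152 - 2202| = 50
        (Sum decreased by 50)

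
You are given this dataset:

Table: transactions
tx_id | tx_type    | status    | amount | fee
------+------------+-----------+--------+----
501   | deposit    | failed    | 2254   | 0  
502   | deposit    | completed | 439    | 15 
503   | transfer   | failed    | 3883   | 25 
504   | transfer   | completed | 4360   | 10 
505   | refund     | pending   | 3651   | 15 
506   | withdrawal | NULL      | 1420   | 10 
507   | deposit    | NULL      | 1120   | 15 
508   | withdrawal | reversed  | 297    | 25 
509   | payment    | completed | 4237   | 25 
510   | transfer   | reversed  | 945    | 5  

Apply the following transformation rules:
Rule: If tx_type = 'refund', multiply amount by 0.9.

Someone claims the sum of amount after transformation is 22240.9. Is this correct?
Yes, the result is correct.

Step 1: Calculate the correct sum after transformation
Step 2: Apply multiplier 0.9 to records where tx_type = 'refund'
Step 3: Correct result = 22240.9
Step 4: Claimed result = 22240.9
Step 5: 22240.9 = 22240.9 ✓
Conclusion: The claimed result is correct.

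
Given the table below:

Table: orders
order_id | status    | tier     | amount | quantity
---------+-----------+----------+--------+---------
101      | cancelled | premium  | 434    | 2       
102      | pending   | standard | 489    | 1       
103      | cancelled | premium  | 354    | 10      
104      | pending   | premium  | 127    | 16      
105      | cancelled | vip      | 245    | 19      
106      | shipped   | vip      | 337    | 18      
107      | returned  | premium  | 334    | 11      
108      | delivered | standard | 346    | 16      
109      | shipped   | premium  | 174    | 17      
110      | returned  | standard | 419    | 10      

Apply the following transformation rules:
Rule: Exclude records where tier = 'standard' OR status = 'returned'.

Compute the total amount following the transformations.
1671

Step 1: Find records where tier = 'standard' OR status = 'returned'
Step 2: 4 records match, summing to 1588
Step 3: Original sum: 3259
Step 4: Remaining sum = 3259 - 1588 = 1671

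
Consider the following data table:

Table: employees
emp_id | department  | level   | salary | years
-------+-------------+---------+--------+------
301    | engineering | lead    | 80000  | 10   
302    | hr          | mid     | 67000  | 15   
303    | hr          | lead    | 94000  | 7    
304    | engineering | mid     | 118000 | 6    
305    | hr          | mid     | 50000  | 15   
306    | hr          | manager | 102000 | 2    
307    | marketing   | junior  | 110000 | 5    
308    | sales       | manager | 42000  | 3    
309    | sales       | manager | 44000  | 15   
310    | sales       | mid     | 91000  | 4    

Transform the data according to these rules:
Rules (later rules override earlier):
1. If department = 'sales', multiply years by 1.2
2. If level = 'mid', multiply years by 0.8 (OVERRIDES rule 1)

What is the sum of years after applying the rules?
77.6

Step 1: Rule 2 takes priority for records with level = 'mid'
  - 4 records: 40 × 0.8 = 32.0
Step 2: Rule 1 applies to remaining records with department = 'sales'
  - 2 records: 18 × 1.2 = 21.6
Step 3: Other records unchanged: 24
Step 4: Final sum = 32.0 + 21.6 + 24 = 77.6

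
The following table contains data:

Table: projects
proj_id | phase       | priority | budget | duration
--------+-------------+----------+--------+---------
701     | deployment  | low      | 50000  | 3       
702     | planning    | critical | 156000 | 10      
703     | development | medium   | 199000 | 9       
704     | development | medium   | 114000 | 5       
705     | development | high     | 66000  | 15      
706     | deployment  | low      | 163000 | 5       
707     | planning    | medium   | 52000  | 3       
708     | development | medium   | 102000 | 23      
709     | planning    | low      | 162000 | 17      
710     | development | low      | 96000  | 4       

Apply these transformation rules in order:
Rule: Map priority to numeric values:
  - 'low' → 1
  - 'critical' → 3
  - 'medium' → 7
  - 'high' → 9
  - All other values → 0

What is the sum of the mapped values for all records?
44

Step 1: Apply mapping to each record
Step 2: Count by status:
  'low': 4 records × 1 = 4
  'critical': 1 records × 3 = 3
  'medium': 4 records × 7 = 28
  'high': 1 records × 9 = 9
Step 3: Sum all mapped values = 44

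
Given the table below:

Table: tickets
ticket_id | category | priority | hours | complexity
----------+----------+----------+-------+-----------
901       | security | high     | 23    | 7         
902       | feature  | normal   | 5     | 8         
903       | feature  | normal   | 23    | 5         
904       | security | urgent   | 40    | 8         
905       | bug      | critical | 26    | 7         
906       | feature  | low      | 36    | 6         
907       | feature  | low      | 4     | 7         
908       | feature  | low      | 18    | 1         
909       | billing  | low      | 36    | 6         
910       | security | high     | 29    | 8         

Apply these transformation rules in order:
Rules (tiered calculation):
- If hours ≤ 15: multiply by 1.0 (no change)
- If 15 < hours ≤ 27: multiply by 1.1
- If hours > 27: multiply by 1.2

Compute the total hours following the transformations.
277.2

Step 1: Tier 1 (hours ≤ 15): 2 records, sum = 9 × 1.0 = 9.0
Step 2: Tier 2 (15 < hours ≤ 27): 4 records, sum = 90 × 1.1 = 99.0
Step 3: Tier 3 (hours > 27): 4 records, sum = 141 × 1.2 = 169.2
Step 4: Final sum = 9.0 + 99.0 + 169.2 = 277.2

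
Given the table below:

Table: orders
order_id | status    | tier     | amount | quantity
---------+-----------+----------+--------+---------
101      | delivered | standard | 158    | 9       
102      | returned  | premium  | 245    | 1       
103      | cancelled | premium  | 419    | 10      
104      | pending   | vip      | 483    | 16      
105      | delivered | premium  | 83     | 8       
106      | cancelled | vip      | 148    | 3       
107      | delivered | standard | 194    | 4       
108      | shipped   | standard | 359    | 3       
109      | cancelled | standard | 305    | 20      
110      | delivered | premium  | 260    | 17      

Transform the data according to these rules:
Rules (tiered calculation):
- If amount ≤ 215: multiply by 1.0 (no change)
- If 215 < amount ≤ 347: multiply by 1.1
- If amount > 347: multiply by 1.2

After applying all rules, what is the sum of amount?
2987.2

Step 1: Tier 1 (amount ≤ 215): 4 records, sum = 583 × 1.0 = 583.0
Step 2: Tier 2 (215 < amount ≤ 347): 3 records, sum = 810 × 1.1 = 891.0
Step 3: Tier 3 (amount > 347): 3 records, sum = 1261 × 1.2 = 1513.2
Step 4: Final sum = 583.0 + 891.0 + 1513.2 = 2987.2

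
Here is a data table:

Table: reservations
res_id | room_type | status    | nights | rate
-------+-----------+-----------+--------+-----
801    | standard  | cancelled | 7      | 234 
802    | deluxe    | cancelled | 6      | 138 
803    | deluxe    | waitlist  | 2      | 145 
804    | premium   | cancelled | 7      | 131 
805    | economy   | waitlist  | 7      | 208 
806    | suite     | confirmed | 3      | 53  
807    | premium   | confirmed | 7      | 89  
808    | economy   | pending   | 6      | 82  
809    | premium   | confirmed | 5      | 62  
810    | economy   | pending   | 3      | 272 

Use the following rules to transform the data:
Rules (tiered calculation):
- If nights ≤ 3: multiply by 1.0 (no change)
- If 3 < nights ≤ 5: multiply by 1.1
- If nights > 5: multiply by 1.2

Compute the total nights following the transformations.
61.5

Step 1: Tier 1 (nights ≤ 3): 3 records, sum = 8 × 1.0 = 8.0
Step 2: Tier 2 (3 < nights ≤ 5): 1 records, sum = 5 × 1.1 = 5.5
Step 3: Tier 3 (nights > 5): 6 records, sum = 40 × 1.2 = 48.0
Step 4: Final sum = 8.0 + 5.5 + 48.0 = 61.5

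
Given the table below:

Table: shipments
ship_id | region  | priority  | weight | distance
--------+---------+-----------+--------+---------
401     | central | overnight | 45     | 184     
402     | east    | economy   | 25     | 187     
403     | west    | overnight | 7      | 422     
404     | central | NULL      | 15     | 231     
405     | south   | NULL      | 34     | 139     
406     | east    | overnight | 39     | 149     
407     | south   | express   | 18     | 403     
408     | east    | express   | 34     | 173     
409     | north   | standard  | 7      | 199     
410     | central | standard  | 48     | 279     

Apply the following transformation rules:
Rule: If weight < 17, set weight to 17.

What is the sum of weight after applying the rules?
294

Step 1: 3 records have weight < 17
Step 2: These records originally summed to 29
Step 3: After setting to minimum: 3 × 17 = 51
Step 4: Unaffected records sum: 243
Step 5: Final sum = 51 + 243 = 294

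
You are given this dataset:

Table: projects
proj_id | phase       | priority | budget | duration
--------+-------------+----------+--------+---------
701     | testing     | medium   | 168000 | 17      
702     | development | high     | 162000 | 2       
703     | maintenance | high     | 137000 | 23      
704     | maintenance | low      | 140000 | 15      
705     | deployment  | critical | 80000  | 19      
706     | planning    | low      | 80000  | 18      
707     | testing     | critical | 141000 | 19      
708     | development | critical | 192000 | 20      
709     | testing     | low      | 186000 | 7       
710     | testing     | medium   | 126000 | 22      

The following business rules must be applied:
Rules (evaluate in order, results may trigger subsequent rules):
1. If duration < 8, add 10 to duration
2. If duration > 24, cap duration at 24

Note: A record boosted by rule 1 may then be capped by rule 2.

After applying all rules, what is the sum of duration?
182

Step 1: Apply rule 1 to records with duration < 8
  - 2 records get bonus of 10
  - Of these, 0 records then exceed 24 and get capped
Step 2: Apply rule 2 to records with duration > 24
  - 0 records (original) are capped
Step 3: Calculate final sum = 182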